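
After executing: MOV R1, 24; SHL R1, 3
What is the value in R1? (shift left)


Register state trace:
  MOV R1, 24  → R1 = 24
  SHL R1, 3  → R1 = 24 << 3 = 24 * 2^3 = 192
Final: R1 = 192

192


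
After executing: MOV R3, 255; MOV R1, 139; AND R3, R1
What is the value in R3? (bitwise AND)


Register state trace:
  MOV R3, 255  → R3 = 255 (0b11111111)
  MOV R1, 139  → R1 = 139 (0b10001011)
  AND R3, R1  → R3 = 255 AND 139 = 139 (0b10001011)
Final: R3 = 139

139


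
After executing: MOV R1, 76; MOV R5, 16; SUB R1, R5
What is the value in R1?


Register state trace:
  MOV R1, 76  → R1 = 76
  MOV R5, 16  → R5 = 16
  SUB R1, R5  → R1 = 76 - 16 = 60
Final: R1 = 60

60


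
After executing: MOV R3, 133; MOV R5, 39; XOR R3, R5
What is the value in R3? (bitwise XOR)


Register state trace:
  MOV R3, 133  → R3 = 133 (0b10000101)
  MOV R5, 39  → R5 = 39 (0b00100111)
  XOR R3, R5  → R3 = 133 XOR 39 = 162 (0b10100010)
Final: R3 = 162

162


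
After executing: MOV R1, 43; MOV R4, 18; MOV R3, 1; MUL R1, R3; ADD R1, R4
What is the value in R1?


Register state trace:
  MOV R1, 43  → R1 = 43
  MOV R4, 18  → R4 = 18
  MOV R3, 1  → R3 = 1
  MUL R1, R3  → R1 = 43 * 1 = 43
  ADD R1, R4  → R1 = 43 + 18 = 61
Final: R1 = 61

61


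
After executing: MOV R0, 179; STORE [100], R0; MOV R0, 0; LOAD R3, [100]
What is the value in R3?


Register and memory trace:
  MOV R0, 179  → R0 = 179
  STORE [100], R0  → mem[100] = 179
  MOV R0, 0  → R0 = 0
  LOAD R3, [100]  → R3 = mem[100] = 179
Final: R3 = 179

179


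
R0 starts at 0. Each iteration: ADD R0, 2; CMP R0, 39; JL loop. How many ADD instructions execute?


Loop trace (R0 starts at 0, target 39, step 2):
  ADD #1: R0 = 0 + 2 = 2  → 2 < 39, loop
  ADD #2: R0 = 2 + 2 = 4  → 4 < 39, loop
  ADD #3: R0 = 4 + 2 = 6  → 6 < 39, loop
  ADD #4: R0 = 6 + 2 = 8  → 8 < 39, loop
  ADD #5: R0 = 8 + 2 = 10  → 10 < 39, loop
  ADD #6: R0 = 10 + 2 = 12  → 12 < 39, loop
  ADD #7: R0 = 12 + 2 = 14  → 14 < 39, loop
  ADD #8: R0 = 14 + 2 = 16  → 16 < 39, loop
  ADD #9: R0 = 16 + 2 = 18  → 18 < 39, loop
  ADD #10: R0 = 18 + 2 = 20  → 20 < 39, loop
  ADD #11: R0 = 20 + 2 = 22  → 22 < 39, loop
  ADD #12: R0 = 22 + 2 = 24  → 24 < 39, loop
  ADD #13: R0 = 24 + 2 = 26  → 26 < 39, loop
  ADD #14: R0 = 26 + 2 = 28  → 28 < 39, loop
  ADD #15: R0 = 28 + 2 = 30  → 30 < 39, loop
  ADD #16: R0 = 30 + 2 = 32  → 32 < 39, loop
  ADD #17: R0 = 32 + 2 = 34  → 34 < 39, loop
  ADD #18: R0 = 34 + 2 = 36  → 36 < 39, loop
  ADD #19: R0 = 36 + 2 = 38  → 38 < 39, loop
  ADD #20: R0 = 38 + 2 = 40  → 40 >= 39, exit
Total ADD instructions: 20

20


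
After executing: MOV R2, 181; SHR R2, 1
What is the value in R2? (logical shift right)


Register state trace:
  MOV R2, 181  → R2 = 181
  SHR R2, 1  → R2 = 181 >> 1 = 181 // 2^1 = 90
Final: R2 = 90

90


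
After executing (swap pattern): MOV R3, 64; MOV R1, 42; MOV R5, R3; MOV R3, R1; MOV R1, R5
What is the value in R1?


Register state trace (swap pattern):
  MOV R3, 64  → R3 = 64
  MOV R1, 42  → R1 = 42
  MOV R5, R3  → R5 = 64  (save R3)
  MOV R3, R1  → R3 = 42  (R3 gets R1's value)
  MOV R1, R5  → R1 = 64  (R1 gets saved value)
Final: R1 = 64

64


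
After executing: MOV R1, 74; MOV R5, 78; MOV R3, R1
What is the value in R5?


Register state trace:
  MOV R1, 74  → R1 = 74
  MOV R5, 78  → R5 = 78
  MOV R3, R1  → R3 = 74
Final: R5 = 78

78


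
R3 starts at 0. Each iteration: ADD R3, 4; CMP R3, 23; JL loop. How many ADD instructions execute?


Loop trace (R3 starts at 0, target 23, step 4):
  ADD #1: R3 = 0 + 4 = 4  → 4 < 23, loop
  ADD #2: R3 = 4 + 4 = 8  → 8 < 23, loop
  ADD #3: R3 = 8 + 4 = 12  → 12 < 23, loop
  ADD #4: R3 = 12 + 4 = 16  → 16 < 23, loop
  ADD #5: R3 = 16 + 4 = 20  → 20 < 23, loop
  ADD #6: R3 = 20 + 4 = 24  → 24 >= 23, exit
Total ADD instructions: 6

6


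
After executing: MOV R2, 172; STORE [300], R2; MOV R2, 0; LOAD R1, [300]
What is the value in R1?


Register and memory trace:
  MOV R2, 172  → R2 = 172
  STORE [300], R2  → mem[300] = 172
  MOV R2, 0  → R2 = 0
  LOAD R1, [300]  → R1 = mem[300] = 172
Final: R1 = 172

172


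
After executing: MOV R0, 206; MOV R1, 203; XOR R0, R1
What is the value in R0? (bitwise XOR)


Register state trace:
  MOV R0, 206  → R0 = 206 (0b11001110)
  MOV R1, 203  → R1 = 203 (0b11001011)
  XOR R0, R1  → R0 = 206 XOR 203 = 5 (0b00000101)
Final: R0 = 5

5


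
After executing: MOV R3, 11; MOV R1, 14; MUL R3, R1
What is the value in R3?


Register state trace:
  MOV R3, 11  → R3 = 11
  MOV R1, 14  → R1 = 14
  MUL R3, R1  → R3 = 11 * 14 = 154
Final: R3 = 154

154


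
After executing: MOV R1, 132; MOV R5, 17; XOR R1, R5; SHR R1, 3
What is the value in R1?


Register state trace:
  MOV R1, 132  → R1 = 132 (0b10000100)
  MOV R5, 17  → R5 = 17 (0b00010001)
  XOR R1, R5  → R1 = 132 XOR 17 = 149 (0b10010101)
  SHR R1, 3  → R1 = 149 >> 3 = 18
Final: R1 = 18

18


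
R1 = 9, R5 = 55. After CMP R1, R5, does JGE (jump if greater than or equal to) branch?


Trace:
  R1 = 9, R5 = 55
  CMP R1, R5  → compares 9 vs 55
  JGE checks: is 9 greater than or equal to 55?
  9 < 55, so condition is false
Branch taken: No

No


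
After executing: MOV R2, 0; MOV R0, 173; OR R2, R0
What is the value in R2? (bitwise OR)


Register state trace:
  MOV R2, 0  → R2 = 0 (0b00000000)
  MOV R0, 173  → R0 = 173 (0b10101101)
  OR R2, R0   → R2 = 0 OR 173 = 173 (0b10101101)
Final: R2 = 173

173


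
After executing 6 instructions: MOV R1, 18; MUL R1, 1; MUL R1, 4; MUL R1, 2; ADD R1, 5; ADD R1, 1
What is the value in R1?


Register state trace:
  MOV R1, 18  → R1 = 18
  MUL R1, 1  → R1 = 18 * 1 = 18
  MUL R1, 4  → R1 = 18 * 4 = 72
  MUL R1, 2  → R1 = 72 * 2 = 144
  ADD R1, 5  → R1 = 144 + 5 = 149
  ADD R1, 1  → R1 = 149 + 1 = 150
Final: R1 = 150

150


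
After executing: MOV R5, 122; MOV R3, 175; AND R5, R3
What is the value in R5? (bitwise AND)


Register state trace:
  MOV R5, 122  → R5 = 122 (0b01111010)
  MOV R3, 175  → R3 = 175 (0b10101111)
  AND R5, R3  → R5 = 122 AND 175 = 42 (0b00101010)
Final: R5 = 42

42


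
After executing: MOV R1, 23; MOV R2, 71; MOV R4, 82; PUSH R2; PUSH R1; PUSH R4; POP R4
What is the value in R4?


Stack trace (top is rightmost):
  MOV R1, 23  → R1 = 23
  MOV R2, 71  → R2 = 71
  MOV R4, 82  → R4 = 82
  PUSH R2  → stack: [71]
  PUSH R1  → stack: [71, 23]
  PUSH R4  → stack: [71, 23, 82]
  POP R4  → R4 = 82, stack: [71, 23]
Final: R4 = 82

82


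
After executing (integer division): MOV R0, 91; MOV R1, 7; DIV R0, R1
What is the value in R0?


Register state trace:
  MOV R0, 91  → R0 = 91
  MOV R1, 7  → R1 = 7
  DIV R0, R1  → R0 = 91 // 7 = 13
Final: R0 = 13

13


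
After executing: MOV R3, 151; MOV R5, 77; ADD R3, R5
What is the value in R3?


Register state trace:
  MOV R3, 151  → R3 = 151
  MOV R5, 77  → R5 = 77
  ADD R3, R5  → R3 = 151 + 77 = 228
Final: R3 = 228

228


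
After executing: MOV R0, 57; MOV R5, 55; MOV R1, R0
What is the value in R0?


Register state trace:
  MOV R0, 57  → R0 = 57
  MOV R5, 55  → R5 = 55
  MOV R1, R0  → R1 = 57
Final: R0 = 57

57


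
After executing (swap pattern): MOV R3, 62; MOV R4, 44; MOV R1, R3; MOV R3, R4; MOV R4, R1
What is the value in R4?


Register state trace (swap pattern):
  MOV R3, 62  → R3 = 62
  MOV R4, 44  → R4 = 44
  MOV R1, R3  → R1 = 62  (save R3)
  MOV R3, R4  → R3 = 44  (R3 gets R4's value)
  MOV R4, R1  → R4 = 62  (R4 gets saved value)
Final: R4 = 62

62


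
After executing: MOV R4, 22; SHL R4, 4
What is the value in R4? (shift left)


Register state trace:
  MOV R4, 22  → R4 = 22
  SHL R4, 4  → R4 = 22 << 4 = 22 * 2^4 = 352
Final: R4 = 352

352


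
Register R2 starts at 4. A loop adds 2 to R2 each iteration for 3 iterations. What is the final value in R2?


Starting value: R2 = 4
  Iter 1: R2 = 4 + 2 = 6
  Iter 2: R2 = 6 + 2 = 8
  Iter 3: R2 = 8 + 2 = 10
Final: R2 = 10

10


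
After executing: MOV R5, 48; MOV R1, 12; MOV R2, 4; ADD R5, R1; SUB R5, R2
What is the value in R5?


Register state trace:
  MOV R5, 48  → R5 = 48
  MOV R1, 12  → R1 = 12
  MOV R2, 4  → R2 = 4
  ADD R5, R1  → R5 = 48 + 12 = 60
  SUB R5, R2  → R5 = 60 - 4 = 56
Final: R5 = 56

56


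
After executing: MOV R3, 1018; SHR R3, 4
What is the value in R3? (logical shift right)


Register state trace:
  MOV R3, 1018  → R3 = 1018
  SHR R3, 4  → R3 = 1018 >> 4 = 1018 // 2^4 = 63
Final: R3 = 63

63


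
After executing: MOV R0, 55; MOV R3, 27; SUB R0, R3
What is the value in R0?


Register state trace:
  MOV R0, 55  → R0 = 55
  MOV R3, 27  → R3 = 27
  SUB R0, R3  → R0 = 55 - 27 = 28
Final: R0 = 28

28


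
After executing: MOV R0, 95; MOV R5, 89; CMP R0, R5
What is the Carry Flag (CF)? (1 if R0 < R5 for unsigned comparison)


Register state trace:
  MOV R0, 95  → R0 = 95
  MOV R5, 89  → R5 = 89
  CMP R0, R5  → unsigned 95 - 89: no borrow
  95 >= 89, so CF = 0
CF = 0

0


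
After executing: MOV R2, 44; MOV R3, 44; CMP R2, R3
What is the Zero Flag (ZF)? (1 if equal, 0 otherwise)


Register state trace:
  MOV R2, 44  → R2 = 44
  MOV R3, 44  → R3 = 44
  CMP R2, R3  → computes 44 - 44 = 0
  Result is zero, so values are equal
ZF = 1

1


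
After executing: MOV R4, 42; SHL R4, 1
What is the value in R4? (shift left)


Register state trace:
  MOV R4, 42  → R4 = 42
  SHL R4, 1  → R4 = 42 << 1 = 42 * 2^1 = 84
Final: R4 = 84

84


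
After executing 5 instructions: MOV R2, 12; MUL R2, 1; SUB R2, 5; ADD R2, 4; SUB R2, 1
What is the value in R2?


Register state trace:
  MOV R2, 12  → R2 = 12
  MUL R2, 1  → R2 = 12 * 1 = 12
  SUB R2, 5  → R2 = 12 - 5 = 7
  ADD R2, 4  → R2 = 7 + 4 = 11
  SUB R2, 1  → R2 = 11 - 1 = 10
Final: R2 = 10

10


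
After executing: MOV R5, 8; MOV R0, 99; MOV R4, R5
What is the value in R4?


Register state trace:
  MOV R5, 8  → R5 = 8
  MOV R0, 99  → R0 = 99
  MOV R4, R5  → R4 = 8
Final: R4 = 8

8


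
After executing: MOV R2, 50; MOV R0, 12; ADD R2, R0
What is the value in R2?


Register state trace:
  MOV R2, 50  → R2 = 50
  MOV R0, 12  → R0 = 12
  ADD R2, R0  → R2 = 50 + 12 = 62
Final: R2 = 62

62


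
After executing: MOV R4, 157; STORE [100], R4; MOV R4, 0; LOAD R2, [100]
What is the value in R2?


Register and memory trace:
  MOV R4, 157  → R4 = 157
  STORE [100], R4  → mem[100] = 157
  MOV R4, 0  → R4 = 0
  LOAD R2, [100]  → R2 = mem[100] = 157
Final: R2 = 157

157


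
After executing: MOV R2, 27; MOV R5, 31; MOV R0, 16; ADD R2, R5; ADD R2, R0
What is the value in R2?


Register state trace:
  MOV R2, 27  → R2 = 27
  MOV R5, 31  → R5 = 31
  MOV R0, 16  → R0 = 16
  ADD R2, R5  → R2 = 27 + 31 = 58
  ADD R2, R0  → R2 = 58 + 16 = 74
Final: R2 = 74

74


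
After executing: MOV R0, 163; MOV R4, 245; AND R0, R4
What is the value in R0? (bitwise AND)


Register state trace:
  MOV R0, 163  → R0 = 163 (0b10100011)
  MOV R4, 245  → R4 = 245 (0b11110101)
  AND R0, R4  → R0 = 163 AND 245 = 161 (0b10100001)
Final: R0 = 161

161


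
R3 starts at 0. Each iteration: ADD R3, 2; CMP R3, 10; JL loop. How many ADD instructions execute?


Loop trace (R3 starts at 0, target 10, step 2):
  ADD #1: R3 = 0 + 2 = 2  → 2 < 10, loop
  ADD #2: R3 = 2 + 2 = 4  → 4 < 10, loop
  ADD #3: R3 = 4 + 2 = 6  → 6 < 10, loop
  ADD #4: R3 = 6 + 2 = 8  → 8 < 10, loop
  ADD #5: R3 = 8 + 2 = 10  → 10 >= 10, exit
Total ADD instructions: 5

5


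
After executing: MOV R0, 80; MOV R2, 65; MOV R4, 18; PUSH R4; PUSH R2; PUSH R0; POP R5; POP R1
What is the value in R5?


Stack trace (top is rightmost):
  MOV R0, 80  → R0 = 80
  MOV R2, 65  → R2 = 65
  MOV R4, 18  → R4 = 18
  PUSH R4  → stack: [18]
  PUSH R2  → stack: [18, 65]
  PUSH R0  → stack: [18, 65, 80]
  POP R5  → R5 = 80, stack: [18, 65]
  POP R1  → R1 = 65, stack: [18]
Final: R5 = 80

80


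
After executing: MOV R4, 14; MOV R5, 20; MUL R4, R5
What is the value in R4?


Register state trace:
  MOV R4, 14  → R4 = 14
  MOV R5, 20  → R5 = 20
  MUL R4, R5  → R4 = 14 * 20 = 280
Final: R4 = 280

280


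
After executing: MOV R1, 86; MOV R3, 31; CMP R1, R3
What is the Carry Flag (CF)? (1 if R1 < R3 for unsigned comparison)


Register state trace:
  MOV R1, 86  → R1 = 86
  MOV R3, 31  → R3 = 31
  CMP R1, R3  → unsigned 86 - 31: no borrow
  86 >= 31, so CF = 0
CF = 0

0


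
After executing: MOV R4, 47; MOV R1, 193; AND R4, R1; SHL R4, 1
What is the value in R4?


Register state trace:
  MOV R4, 47  → R4 = 47 (0b00101111)
  MOV R1, 193  → R1 = 193 (0b11000001)
  AND R4, R1  → R4 = 47 AND 193 = 1 (0b00000001)
  SHL R4, 1  → R4 = 1 << 1 = 2
Final: R4 = 2

2


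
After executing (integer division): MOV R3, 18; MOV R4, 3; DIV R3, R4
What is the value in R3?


Register state trace:
  MOV R3, 18  → R3 = 18
  MOV R4, 3  → R4 = 3
  DIV R3, R4  → R3 = 18 // 3 = 6
Final: R3 = 6

6


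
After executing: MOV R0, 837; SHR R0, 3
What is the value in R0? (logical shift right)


Register state trace:
  MOV R0, 837  → R0 = 837
  SHR R0, 3  → R0 = 837 >> 3 = 837 // 2^3 = 104
Final: R0 = 104

104


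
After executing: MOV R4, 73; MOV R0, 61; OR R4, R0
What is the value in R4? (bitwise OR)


Register state trace:
  MOV R4, 73  → R4 = 73 (0b01001001)
  MOV R0, 61  → R0 = 61 (0b00111101)
  OR R4, R0   → R4 = 73 OR 61 = 125 (0b01111101)
Final: R4 = 125

125


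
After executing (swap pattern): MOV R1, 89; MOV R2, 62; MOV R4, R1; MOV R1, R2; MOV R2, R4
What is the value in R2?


Register state trace (swap pattern):
  MOV R1, 89  → R1 = 89
  MOV R2, 62  → R2 = 62
  MOV R4, R1  → R4 = 89  (save R1)
  MOV R1, R2  → R1 = 62  (R1 gets R2's value)
  MOV R2, R4  → R2 = 89  (R2 gets saved value)
Final: R2 = 89

89


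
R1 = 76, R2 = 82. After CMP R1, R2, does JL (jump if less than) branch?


Trace:
  R1 = 76, R2 = 82
  CMP R1, R2  → compares 76 vs 82
  JL checks: is 76 less than 82?
  76 < 82, so condition is true
Branch taken: Yes

Yes


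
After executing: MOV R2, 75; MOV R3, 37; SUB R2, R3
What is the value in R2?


Register state trace:
  MOV R2, 75  → R2 = 75
  MOV R3, 37  → R3 = 37
  SUB R2, R3  → R2 = 75 - 37 = 38
Final: R2 = 38

38


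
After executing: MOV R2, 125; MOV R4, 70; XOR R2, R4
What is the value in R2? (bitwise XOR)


Register state trace:
  MOV R2, 125  → R2 = 125 (0b01111101)
  MOV R4, 70  → R4 = 70 (0b01000110)
  XOR R2, R4  → R2 = 125 XOR 70 = 59 (0b00111011)
Final: R2 = 59

59


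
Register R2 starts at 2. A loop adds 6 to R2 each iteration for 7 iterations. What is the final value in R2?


Starting value: R2 = 2
  Iter 1: R2 = 2 + 6 = 8
  Iter 2: R2 = 8 + 6 = 14
  Iter 3: R2 = 14 + 6 = 20
  Iter 4: R2 = 20 + 6 = 26
  Iter 5: R2 = 26 + 6 = 32
  Iter 6: R2 = 32 + 6 = 38
  Iter 7: R2 = 38 + 6 = 44
Final: R2 = 44

44


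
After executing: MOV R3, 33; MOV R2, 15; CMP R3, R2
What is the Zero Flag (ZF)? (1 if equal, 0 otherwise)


Register state trace:
  MOV R3, 33  → R3 = 33
  MOV R2, 15  → R2 = 15
  CMP R3, R2  → computes 33 - 15 = 18
  Result is nonzero, so values are not equal
ZF = 0

0


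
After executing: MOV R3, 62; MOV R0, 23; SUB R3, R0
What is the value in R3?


Register state trace:
  MOV R3, 62  → R3 = 62
  MOV R0, 23  → R0 = 23
  SUB R3, R0  → R3 = 62 - 23 = 39
Final: R3 = 39

39


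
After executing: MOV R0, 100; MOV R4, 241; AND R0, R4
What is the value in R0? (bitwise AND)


Register state trace:
  MOV R0, 100  → R0 = 100 (0b01100100)
  MOV R4, 241  → R4 = 241 (0b11110001)
  AND R0, R4  → R0 = 100 AND 241 = 96 (0b01100000)
Final: R0 = 96

96


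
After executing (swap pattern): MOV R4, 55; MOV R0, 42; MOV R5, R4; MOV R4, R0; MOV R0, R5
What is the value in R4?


Register state trace (swap pattern):
  MOV R4, 55  → R4 = 55
  MOV R0, 42  → R0 = 42
  MOV R5, R4  → R5 = 55  (save R4)
  MOV R4, R0  → R4 = 42  (R4 gets R0's value)
  MOV R0, R5  → R0 = 55  (R0 gets saved value)
Final: R4 = 42

42


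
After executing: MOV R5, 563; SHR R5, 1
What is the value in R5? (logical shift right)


Register state trace:
  MOV R5, 563  → R5 = 563
  SHR R5, 1  → R5 = 563 >> 1 = 563 // 2^1 = 281
Final: R5 = 281

281


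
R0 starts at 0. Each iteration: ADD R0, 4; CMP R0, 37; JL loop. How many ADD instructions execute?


Loop trace (R0 starts at 0, target 37, step 4):
  ADD #1: R0 = 0 + 4 = 4  → 4 < 37, loop
  ADD #2: R0 = 4 + 4 = 8  → 8 < 37, loop
  ADD #3: R0 = 8 + 4 = 12  → 12 < 37, loop
  ADD #4: R0 = 12 + 4 = 16  → 16 < 37, loop
  ADD #5: R0 = 16 + 4 = 20  → 20 < 37, loop
  ADD #6: R0 = 20 + 4 = 24  → 24 < 37, loop
  ADD #7: R0 = 24 + 4 = 28  → 28 < 37, loop
  ADD #8: R0 = 28 + 4 = 32  → 32 < 37, loop
  ADD #9: R0 = 32 + 4 = 36  → 36 < 37, loop
  ADD #10: R0 = 36 + 4 = 40  → 40 >= 37, exit
Total ADD instructions: 10

10


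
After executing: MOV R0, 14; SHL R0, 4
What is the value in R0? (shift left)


Register state trace:
  MOV R0, 14  → R0 = 14
  SHL R0, 4  → R0 = 14 << 4 = 14 * 2^4 = 224
Final: R0 = 224

224


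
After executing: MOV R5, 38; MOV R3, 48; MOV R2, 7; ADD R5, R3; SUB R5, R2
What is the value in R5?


Register state trace:
  MOV R5, 38  → R5 = 38
  MOV R3, 48  → R3 = 48
  MOV R2, 7  → R2 = 7
  ADD R5, R3  → R5 = 38 + 48 = 86
  SUB R5, R2  → R5 = 86 - 7 = 79
Final: R5 = 79

79


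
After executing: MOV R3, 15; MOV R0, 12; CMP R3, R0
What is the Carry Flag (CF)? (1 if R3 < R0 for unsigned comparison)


Register state trace:
  MOV R3, 15  → R3 = 15
  MOV R0, 12  → R0 = 12
  CMP R3, R0  → unsigned 15 - 12: no borrow
  15 >= 12, so CF = 0
CF = 0

0


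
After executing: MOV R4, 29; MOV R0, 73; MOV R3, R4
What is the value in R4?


Register state trace:
  MOV R4, 29  → R4 = 29
  MOV R0, 73  → R0 = 73
  MOV R3, R4  → R3 = 29
Final: R4 = 29

29


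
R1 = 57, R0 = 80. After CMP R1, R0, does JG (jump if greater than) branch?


Trace:
  R1 = 57, R0 = 80
  CMP R1, R0  → compares 57 vs 80
  JG checks: is 57 greater than 80?
  57 < 80, so condition is false
Branch taken: No

No


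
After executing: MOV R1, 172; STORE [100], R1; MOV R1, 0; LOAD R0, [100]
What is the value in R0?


Register and memory trace:
  MOV R1, 172  → R1 = 172
  STORE [100], R1  → mem[100] = 172
  MOV R1, 0  → R1 = 0
  LOAD R0, [100]  → R0 = mem[100] = 172
Final: R0 = 172

172


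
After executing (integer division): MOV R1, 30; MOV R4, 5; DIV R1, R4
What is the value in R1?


Register state trace:
  MOV R1, 30  → R1 = 30
  MOV R4, 5  → R4 = 5
  DIV R1, R4  → R1 = 30 // 5 = 6
Final: R1 = 6

6


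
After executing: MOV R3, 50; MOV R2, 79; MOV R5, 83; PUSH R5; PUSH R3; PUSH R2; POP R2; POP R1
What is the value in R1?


Stack trace (top is rightmost):
  MOV R3, 50  → R3 = 50
  MOV R2, 79  → R2 = 79
  MOV R5, 83  → R5 = 83
  PUSH R5  → stack: [83]
  PUSH R3  → stack: [83, 50]
  PUSH R2  → stack: [83, 50, 79]
  POP R2  → R2 = 79, stack: [83, 50]
  POP R1  → R1 = 50, stack: [83]
Final: R1 = 50

50


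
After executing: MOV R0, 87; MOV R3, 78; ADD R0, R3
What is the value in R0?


Register state trace:
  MOV R0, 87  → R0 = 87
  MOV R3, 78  → R3 = 78
  ADD R0, R3  → R0 = 87 + 78 = 165
Final: R0 = 165

165


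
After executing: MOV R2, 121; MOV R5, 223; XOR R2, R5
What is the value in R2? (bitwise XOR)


Register state trace:
  MOV R2, 121  → R2 = 121 (0b01111001)
  MOV R5, 223  → R5 = 223 (0b11011111)
  XOR R2, R5  → R2 = 121 XOR 223 = 166 (0b10100110)
Final: R2 = 166

166


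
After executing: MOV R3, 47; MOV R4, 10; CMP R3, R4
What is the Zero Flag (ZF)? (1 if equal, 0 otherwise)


Register state trace:
  MOV R3, 47  → R3 = 47
  MOV R4, 10  → R4 = 10
  CMP R3, R4  → computes 47 - 10 = 37
  Result is nonzero, so values are not equal
ZF = 0

0


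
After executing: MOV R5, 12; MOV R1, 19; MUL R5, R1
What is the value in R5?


Register state trace:
  MOV R5, 12  → R5 = 12
  MOV R1, 19  → R1 = 19
  MUL R5, R1  → R5 = 12 * 19 = 228
Final: R5 = 228

228


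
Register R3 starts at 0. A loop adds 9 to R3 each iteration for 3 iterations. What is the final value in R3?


Starting value: R3 = 0
  Iter 1: R3 = 0 + 9 = 9
  Iter 2: R3 = 9 + 9 = 18
  Iter 3: R3 = 18 + 9 = 27
Final: R3 = 27

27


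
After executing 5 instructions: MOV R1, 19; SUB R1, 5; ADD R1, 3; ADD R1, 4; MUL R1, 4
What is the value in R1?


Register state trace:
  MOV R1, 19  → R1 = 19
  SUB R1, 5  → R1 = 19 - 5 = 14
  ADD R1, 3  → R1 = 14 + 3 = 17
  ADD R1, 4  → R1 = 17 + 4 = 21
  MUL R1, 4  → R1 = 21 * 4 = 84
Final: R1 = 84

84


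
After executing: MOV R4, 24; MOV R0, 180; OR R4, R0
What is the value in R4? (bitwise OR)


Register state trace:
  MOV R4, 24  → R4 = 24 (0b00011000)
  MOV R0, 180  → R0 = 180 (0b10110100)
  OR R4, R0   → R4 = 24 OR 180 = 188 (0b10111100)
Final: R4 = 188

188


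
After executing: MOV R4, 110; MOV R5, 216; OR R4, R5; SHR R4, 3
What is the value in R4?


Register state trace:
  MOV R4, 110  → R4 = 110 (0b01101110)
  MOV R5, 216  → R5 = 216 (0b11011000)
  OR R4, R5  → R4 = 110 OR 216 = 254 (0b11111110)
  SHR R4, 3  → R4 = 254 >> 3 = 31
Final: R4 = 31

31


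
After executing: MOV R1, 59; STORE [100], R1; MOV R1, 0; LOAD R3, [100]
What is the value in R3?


Register and memory trace:
  MOV R1, 59  → R1 = 59
  STORE [100], R1  → mem[100] = 59
  MOV R1, 0  → R1 = 0
  LOAD R3, [100]  → R3 = mem[100] = 59
Final: R3 = 59

59


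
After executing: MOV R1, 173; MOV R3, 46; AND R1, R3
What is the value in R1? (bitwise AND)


Register state trace:
  MOV R1, 173  → R1 = 173 (0b10101101)
  MOV R3, 46  → R3 = 46 (0b00101110)
  AND R1, R3  → R1 = 173 AND 46 = 44 (0b00101100)
Final: R1 = 44

44


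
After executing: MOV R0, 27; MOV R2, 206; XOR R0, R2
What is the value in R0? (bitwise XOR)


Register state trace:
  MOV R0, 27  → R0 = 27 (0b00011011)
  MOV R2, 206  → R2 = 206 (0b11001110)
  XOR R0, R2  → R0 = 27 XOR 206 = 213 (0b11010101)
Final: R0 = 213

213


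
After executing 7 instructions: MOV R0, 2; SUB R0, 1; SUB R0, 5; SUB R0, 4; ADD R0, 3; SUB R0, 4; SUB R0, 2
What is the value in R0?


Register state trace:
  MOV R0, 2  → R0 = 2
  SUB R0, 1  → R0 = 2 - 1 = 1
  SUB R0, 5  → R0 = 1 - 5 = -4
  SUB R0, 4  → R0 = -4 - 4 = -8
  ADD R0, 3  → R0 = -8 + 3 = -5
  SUB R0, 4  → R0 = -5 - 4 = -9
  SUB R0, 2  → R0 = -9 - 2 = -11
Final: R0 = -11

-11


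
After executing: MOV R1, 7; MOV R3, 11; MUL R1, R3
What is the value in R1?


Register state trace:
  MOV R1, 7  → R1 = 7
  MOV R3, 11  → R3 = 11
  MUL R1, R3  → R1 = 7 * 11 = 77
Final: R1 = 77

77


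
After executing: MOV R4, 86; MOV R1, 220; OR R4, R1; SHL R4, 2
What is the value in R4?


Register state trace:
  MOV R4, 86  → R4 = 86 (0b01010110)
  MOV R1, 220  → R1 = 220 (0b11011100)
  OR R4, R1  → R4 = 86 OR 220 = 222 (0b11011110)
  SHL R4, 2  → R4 = 222 << 2 = 888
Final: R4 = 888

888


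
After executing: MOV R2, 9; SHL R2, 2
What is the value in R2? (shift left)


Register state trace:
  MOV R2, 9  → R2 = 9
  SHL R2, 2  → R2 = 9 << 2 = 9 * 2^2 = 36
Final: R2 = 36

36


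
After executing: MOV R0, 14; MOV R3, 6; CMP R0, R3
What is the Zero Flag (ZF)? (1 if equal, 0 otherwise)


Register state trace:
  MOV R0, 14  → R0 = 14
  MOV R3, 6  → R3 = 6
  CMP R0, R3  → computes 14 - 6 = 8
  Result is nonzero, so values are not equal
ZF = 0

0


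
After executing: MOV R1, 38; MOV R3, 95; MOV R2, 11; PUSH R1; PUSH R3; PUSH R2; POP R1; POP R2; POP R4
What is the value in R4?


Stack trace (top is rightmost):
  MOV R1, 38  → R1 = 38
  MOV R3, 95  → R3 = 95
  MOV R2, 11  → R2 = 11
  PUSH R1  → stack: [38]
  PUSH R3  → stack: [38, 95]
  PUSH R2  → stack: [38, 95, 11]
  POP R1  → R1 = 11, stack: [38, 95]
  POP R2  → R2 = 95, stack: [38]
  POP R4  → R4 = 38, stack: []
Final: R4 = 38

38


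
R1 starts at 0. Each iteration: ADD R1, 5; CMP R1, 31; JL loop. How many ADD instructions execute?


Loop trace (R1 starts at 0, target 31, step 5):
  ADD #1: R1 = 0 + 5 = 5  → 5 < 31, loop
  ADD #2: R1 = 5 + 5 = 10  → 10 < 31, loop
  ADD #3: R1 = 10 + 5 = 15  → 15 < 31, loop
  ADD #4: R1 = 15 + 5 = 20  → 20 < 31, loop
  ADD #5: R1 = 20 + 5 = 25  → 25 < 31, loop
  ADD #6: R1 = 25 + 5 = 30  → 30 < 31, loop
  ADD #7: R1 = 30 + 5 = 35  → 35 >= 31, exit
Total ADD instructions: 7

7


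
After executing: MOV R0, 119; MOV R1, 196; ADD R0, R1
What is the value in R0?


Register state trace:
  MOV R0, 119  → R0 = 119
  MOV R1, 196  → R1 = 196
  ADD R0, R1  → R0 = 119 + 196 = 315
Final: R0 = 315

315


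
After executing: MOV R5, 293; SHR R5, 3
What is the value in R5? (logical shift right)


Register state trace:
  MOV R5, 293  → R5 = 293
  SHR R5, 3  → R5 = 293 >> 3 = 293 // 2^3 = 36
Final: R5 = 36

36


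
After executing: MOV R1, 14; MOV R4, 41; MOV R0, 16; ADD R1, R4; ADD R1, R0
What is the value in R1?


Register state trace:
  MOV R1, 14  → R1 = 14
  MOV R4, 41  → R4 = 41
  MOV R0, 16  → R0 = 16
  ADD R1, R4  → R1 = 14 + 41 = 55
  ADD R1, R0  → R1 = 55 + 16 = 71
Final: R1 = 71

71


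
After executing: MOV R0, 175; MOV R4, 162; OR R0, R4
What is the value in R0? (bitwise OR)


Register state trace:
  MOV R0, 175  → R0 = 175 (0b10101111)
  MOV R4, 162  → R4 = 162 (0b10100010)
  OR R0, R4   → R0 = 175 OR 162 = 175 (0b10101111)
Final: R0 = 175

175


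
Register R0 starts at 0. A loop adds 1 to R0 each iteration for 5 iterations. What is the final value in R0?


Starting value: R0 = 0
  Iter 1: R0 = 0 + 1 = 1
  Iter 2: R0 = 1 + 1 = 2
  Iter 3: R0 = 2 + 1 = 3
  Iter 4: R0 = 3 + 1 = 4
  Iter 5: R0 = 4 + 1 = 5
Final: R0 = 5

5


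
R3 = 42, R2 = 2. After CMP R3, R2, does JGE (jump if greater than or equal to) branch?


Trace:
  R3 = 42, R2 = 2
  CMP R3, R2  → compares 42 vs 2
  JGE checks: is 42 greater than or equal to 2?
  42 > 2, so condition is true
Branch taken: Yes

Yes


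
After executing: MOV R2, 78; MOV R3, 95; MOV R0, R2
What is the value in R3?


Register state trace:
  MOV R2, 78  → R2 = 78
  MOV R3, 95  → R3 = 95
  MOV R0, R2  → R0 = 78
Final: R3 = 95

95


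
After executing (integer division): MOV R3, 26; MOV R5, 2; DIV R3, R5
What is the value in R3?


Register state trace:
  MOV R3, 26  → R3 = 26
  MOV R5, 2  → R5 = 2
  DIV R3, R5  → R3 = 26 // 2 = 13
Final: R3 = 13

13


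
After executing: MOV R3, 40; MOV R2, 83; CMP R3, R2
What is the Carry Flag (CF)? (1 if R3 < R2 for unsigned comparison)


Register state trace:
  MOV R3, 40  → R3 = 40
  MOV R2, 83  → R2 = 83
  CMP R3, R2  → unsigned 40 - 83: borrow occurs
  40 < 83, so CF = 1
CF = 1

1


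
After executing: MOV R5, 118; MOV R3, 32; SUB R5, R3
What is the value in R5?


Register state trace:
  MOV R5, 118  → R5 = 118
  MOV R3, 32  → R3 = 32
  SUB R5, R3  → R5 = 118 - 32 = 86
Final: R5 = 86

86


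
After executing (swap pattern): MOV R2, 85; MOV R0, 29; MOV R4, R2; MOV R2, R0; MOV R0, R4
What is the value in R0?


Register state trace (swap pattern):
  MOV R2, 85  → R2 = 85
  MOV R0, 29  → R0 = 29
  MOV R4, R2  → R4 = 85  (save R2)
  MOV R2, R0  → R2 = 29  (R2 gets R0's value)
  MOV R0, R4  → R0 = 85  (R0 gets saved value)
Final: R0 = 85

85


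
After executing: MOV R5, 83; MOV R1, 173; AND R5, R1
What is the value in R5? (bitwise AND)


Register state trace:
  MOV R5, 83  → R5 = 83 (0b01010011)
  MOV R1, 173  → R1 = 173 (0b10101101)
  AND R5, R1  → R5 = 83 AND 173 = 1 (0b00000001)
Final: R5 = 1

1


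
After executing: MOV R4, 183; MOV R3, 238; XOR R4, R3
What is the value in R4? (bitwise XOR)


Register state trace:
  MOV R4, 183  → R4 = 183 (0b10110111)
  MOV R3, 238  → R3 = 238 (0b11101110)
  XOR R4, R3  → R4 = 183 XOR 238 = 89 (0b01011001)
Final: R4 = 89

89


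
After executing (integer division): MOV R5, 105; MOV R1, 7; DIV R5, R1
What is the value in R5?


Register state trace:
  MOV R5, 105  → R5 = 105
  MOV R1, 7  → R1 = 7
  DIV R5, R1  → R5 = 105 // 7 = 15
Final: R5 = 15

15


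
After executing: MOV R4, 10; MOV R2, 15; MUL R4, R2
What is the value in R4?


Register state trace:
  MOV R4, 10  → R4 = 10
  MOV R2, 15  → R2 = 15
  MUL R4, R2  → R4 = 10 * 15 = 150
Final: R4 = 150

150


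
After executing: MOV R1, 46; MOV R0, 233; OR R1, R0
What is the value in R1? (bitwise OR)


Register state trace:
  MOV R1, 46  → R1 = 46 (0b00101110)
  MOV R0, 233  → R0 = 233 (0b11101001)
  OR R1, R0   → R1 = 46 OR 233 = 239 (0b11101111)
Final: R1 = 239

239


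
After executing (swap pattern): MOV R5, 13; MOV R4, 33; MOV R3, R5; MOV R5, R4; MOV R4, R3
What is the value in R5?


Register state trace (swap pattern):
  MOV R5, 13  → R5 = 13
  MOV R4, 33  → R4 = 33
  MOV R3, R5  → R3 = 13  (save R5)
  MOV R5, R4  → R5 = 33  (R5 gets R4's value)
  MOV R4, R3  → R4 = 13  (R4 gets saved value)
Final: R5 = 33

33


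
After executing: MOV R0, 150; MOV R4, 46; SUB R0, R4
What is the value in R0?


Register state trace:
  MOV R0, 150  → R0 = 150
  MOV R4, 46  → R4 = 46
  SUB R0, R4  → R0 = 150 - 46 = 104
Final: R0 = 104

104


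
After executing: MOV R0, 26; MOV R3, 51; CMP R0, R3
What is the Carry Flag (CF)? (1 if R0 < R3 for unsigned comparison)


Register state trace:
  MOV R0, 26  → R0 = 26
  MOV R3, 51  → R3 = 51
  CMP R0, R3  → unsigned 26 - 51: borrow occurs
  26 < 51, so CF = 1
CF = 1

1


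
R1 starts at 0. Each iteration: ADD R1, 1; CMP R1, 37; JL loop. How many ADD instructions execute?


Loop trace (R1 starts at 0, target 37, step 1):
  ADD #1: R1 = 0 + 1 = 1  → 1 < 37, loop
  ADD #2: R1 = 1 + 1 = 2  → 2 < 37, loop
  ADD #3: R1 = 2 + 1 = 3  → 3 < 37, loop
  ADD #4: R1 = 3 + 1 = 4  → 4 < 37, loop
  ADD #5: R1 = 4 + 1 = 5  → 5 < 37, loop
  ADD #6: R1 = 5 + 1 = 6  → 6 < 37, loop
  ADD #7: R1 = 6 + 1 = 7  → 7 < 37, loop
  ADD #8: R1 = 7 + 1 = 8  → 8 < 37, loop
  ADD #9: R1 = 8 + 1 = 9  → 9 < 37, loop
  ADD #10: R1 = 9 + 1 = 10  → 10 < 37, loop
  ADD #11: R1 = 10 + 1 = 11  → 11 < 37, loop
  ADD #12: R1 = 11 + 1 = 12  → 12 < 37, loop
  ADD #13: R1 = 12 + 1 = 13  → 13 < 37, loop
  ADD #14: R1 = 13 + 1 = 14  → 14 < 37, loop
  ADD #15: R1 = 14 + 1 = 15  → 15 < 37, loop
  ADD #16: R1 = 15 + 1 = 16  → 16 < 37, loop
  ADD #17: R1 = 16 + 1 = 17  → 17 < 37, loop
  ADD #18: R1 = 17 + 1 = 18  → 18 < 37, loop
  ADD #19: R1 = 18 + 1 = 19  → 19 < 37, loop
  ADD #20: R1 = 19 + 1 = 20  → 20 < 37, loop
  ADD #21: R1 = 20 + 1 = 21  → 21 < 37, loop
  ADD #22: R1 = 21 + 1 = 22  → 22 < 37, loop
  ADD #23: R1 = 22 + 1 = 23  → 23 < 37, loop
  ADD #24: R1 = 23 + 1 = 24  → 24 < 37, loop
  ADD #25: R1 = 24 + 1 = 25  → 25 < 37, loop
  ADD #26: R1 = 25 + 1 = 26  → 26 < 37, loop
  ADD #27: R1 = 26 + 1 = 27  → 27 < 37, loop
  ADD #28: R1 = 27 + 1 = 28  → 28 < 37, loop
  ADD #29: R1 = 28 + 1 = 29  → 29 < 37, loop
  ADD #30: R1 = 29 + 1 = 30  → 30 < 37, loop
  ADD #31: R1 = 30 + 1 = 31  → 31 < 37, loop
  ADD #32: R1 = 31 + 1 = 32  → 32 < 37, loop
  ADD #33: R1 = 32 + 1 = 33  → 33 < 37, loop
  ADD #34: R1 = 33 + 1 = 34  → 34 < 37, loop
  ADD #35: R1 = 34 + 1 = 35  → 35 < 37, loop
  ADD #36: R1 = 35 + 1 = 36  → 36 < 37, loop
  ADD #37: R1 = 36 + 1 = 37  → 37 >= 37, exit
Total ADD instructions: 37

37


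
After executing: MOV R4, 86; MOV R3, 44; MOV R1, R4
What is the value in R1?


Register state trace:
  MOV R4, 86  → R4 = 86
  MOV R3, 44  → R3 = 44
  MOV R1, R4  → R1 = 86
Final: R1 = 86

86


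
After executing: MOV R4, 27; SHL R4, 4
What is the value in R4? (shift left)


Register state trace:
  MOV R4, 27  → R4 = 27
  SHL R4, 4  → R4 = 27 << 4 = 27 * 2^4 = 432
Final: R4 = 432

432


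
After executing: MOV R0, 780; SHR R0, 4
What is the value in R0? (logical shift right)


Register state trace:
  MOV R0, 780  → R0 = 780
  SHR R0, 4  → R0 = 780 >> 4 = 780 // 2^4 = 48
Final: R0 = 48

48


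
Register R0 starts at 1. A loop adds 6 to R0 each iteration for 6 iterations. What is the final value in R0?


Starting value: R0 = 1
  Iter 1: R0 = 1 + 6 = 7
  Iter 2: R0 = 7 + 6 = 13
  Iter 3: R0 = 13 + 6 = 19
  Iter 4: R0 = 19 + 6 = 25
  Iter 5: R0 = 25 + 6 = 31
  Iter 6: R0 = 31 + 6 = 37
Final: R0 = 37

37


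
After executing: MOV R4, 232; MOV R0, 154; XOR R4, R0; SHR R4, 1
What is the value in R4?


Register state trace:
  MOV R4, 232  → R4 = 232 (0b11101000)
  MOV R0, 154  → R0 = 154 (0b10011010)
  XOR R4, R0  → R4 = 232 XOR 154 = 114 (0b01110010)
  SHR R4, 1  → R4 = 114 >> 1 = 57
Final: R4 = 57

57


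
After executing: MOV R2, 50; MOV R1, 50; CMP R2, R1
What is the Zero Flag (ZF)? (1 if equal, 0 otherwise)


Register state trace:
  MOV R2, 50  → R2 = 50
  MOV R1, 50  → R1 = 50
  CMP R2, R1  → computes 50 - 50 = 0
  Result is zero, so values are equal
ZF = 1

1


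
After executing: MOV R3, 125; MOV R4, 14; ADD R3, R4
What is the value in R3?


Register state trace:
  MOV R3, 125  → R3 = 125
  MOV R4, 14  → R4 = 14
  ADD R3, R4  → R3 = 125 + 14 = 139
Final: R3 = 139

139


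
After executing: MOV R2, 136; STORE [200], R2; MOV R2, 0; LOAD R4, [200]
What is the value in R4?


Register and memory trace:
  MOV R2, 136  → R2 = 136
  STORE [200], R2  → mem[200] = 136
  MOV R2, 0  → R2 = 0
  LOAD R4, [200]  → R4 = mem[200] = 136
Final: R4 = 136

136


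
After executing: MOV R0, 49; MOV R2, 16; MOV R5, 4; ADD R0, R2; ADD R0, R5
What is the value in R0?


Register state trace:
  MOV R0, 49  → R0 = 49
  MOV R2, 16  → R2 = 16
  MOV R5, 4  → R5 = 4
  ADD R0, R2  → R0 = 49 + 16 = 65
  ADD R0, R5  → R0 = 65 + 4 = 69
Final: R0 = 69

69


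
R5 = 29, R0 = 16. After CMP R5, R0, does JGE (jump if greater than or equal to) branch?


Trace:
  R5 = 29, R0 = 16
  CMP R5, R0  → compares 29 vs 16
  JGE checks: is 29 greater than or equal to 16?
  29 > 16, so condition is true
Branch taken: Yes

Yes


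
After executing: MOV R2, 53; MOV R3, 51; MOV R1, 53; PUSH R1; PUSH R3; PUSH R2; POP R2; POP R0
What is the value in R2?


Stack trace (top is rightmost):
  MOV R2, 53  → R2 = 53
  MOV R3, 51  → R3 = 51
  MOV R1, 53  → R1 = 53
  PUSH R1  → stack: [53]
  PUSH R3  → stack: [53, 51]
  PUSH R2  → stack: [53, 51, 53]
  POP R2  → R2 = 53, stack: [53, 51]
  POP R0  → R0 = 51, stack: [53]
Final: R2 = 53

53


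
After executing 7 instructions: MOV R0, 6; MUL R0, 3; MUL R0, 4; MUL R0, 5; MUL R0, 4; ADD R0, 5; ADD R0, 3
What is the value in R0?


Register state trace:
  MOV R0, 6  → R0 = 6
  MUL R0, 3  → R0 = 6 * 3 = 18
  MUL R0, 4  → R0 = 18 * 4 = 72
  MUL R0, 5  → R0 = 72 * 5 = 360
  MUL R0, 4  → R0 = 360 * 4 = 1440
  ADD R0, 5  → R0 = 1440 + 5 = 1445
  ADD R0, 3  → R0 = 1445 + 3 = 1448
Final: R0 = 1448

1448


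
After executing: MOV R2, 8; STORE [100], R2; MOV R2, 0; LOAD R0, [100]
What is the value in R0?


Register and memory trace:
  MOV R2, 8  → R2 = 8
  STORE [100], R2  → mem[100] = 8
  MOV R2, 0  → R2 = 0
  LOAD R0, [100]  → R0 = mem[100] = 8
Final: R0 = 8

8


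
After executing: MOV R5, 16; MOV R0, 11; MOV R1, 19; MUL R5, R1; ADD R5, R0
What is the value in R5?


Register state trace:
  MOV R5, 16  → R5 = 16
  MOV R0, 11  → R0 = 11
  MOV R1, 19  → R1 = 19
  MUL R5, R1  → R5 = 16 * 19 = 304
  ADD R5, R0  → R5 = 304 + 11 = 315
Final: R5 = 315

315


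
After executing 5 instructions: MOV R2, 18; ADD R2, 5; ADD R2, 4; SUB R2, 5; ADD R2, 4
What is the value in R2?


Register state trace:
  MOV R2, 18  → R2 = 18
  ADD R2, 5  → R2 = 18 + 5 = 23
  ADD R2, 4  → R2 = 23 + 4 = 27
  SUB R2, 5  → R2 = 27 - 5 = 22
  ADD R2, 4  → R2 = 22 + 4 = 26
Final: R2 = 26

26


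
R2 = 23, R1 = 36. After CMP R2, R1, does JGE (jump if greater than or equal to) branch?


Trace:
  R2 = 23, R1 = 36
  CMP R2, R1  → compares 23 vs 36
  JGE checks: is 23 greater than or equal to 36?
  23 < 36, so condition is false
Branch taken: No

No


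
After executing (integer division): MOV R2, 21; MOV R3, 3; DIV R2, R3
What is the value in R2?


Register state trace:
  MOV R2, 21  → R2 = 21
  MOV R3, 3  → R3 = 3
  DIV R2, R3  → R2 = 21 // 3 = 7
Final: R2 = 7

7


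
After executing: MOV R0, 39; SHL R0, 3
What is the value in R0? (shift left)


Register state trace:
  MOV R0, 39  → R0 = 39
  SHL R0, 3  → R0 = 39 << 3 = 39 * 2^3 = 312
Final: R0 = 312

312


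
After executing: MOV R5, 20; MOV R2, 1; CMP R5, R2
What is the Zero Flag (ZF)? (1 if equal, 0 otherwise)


Register state trace:
  MOV R5, 20  → R5 = 20
  MOV R2, 1  → R2 = 1
  CMP R5, R2  → computes 20 - 1 = 19
  Result is nonzero, so values are not equal
ZF = 0

0


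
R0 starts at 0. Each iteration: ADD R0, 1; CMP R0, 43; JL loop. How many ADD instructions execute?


Loop trace (R0 starts at 0, target 43, step 1):
  ADD #1: R0 = 0 + 1 = 1  → 1 < 43, loop
  ADD #2: R0 = 1 + 1 = 2  → 2 < 43, loop
  ADD #3: R0 = 2 + 1 = 3  → 3 < 43, loop
  ADD #4: R0 = 3 + 1 = 4  → 4 < 43, loop
  ADD #5: R0 = 4 + 1 = 5  → 5 < 43, loop
  ADD #6: R0 = 5 + 1 = 6  → 6 < 43, loop
  ADD #7: R0 = 6 + 1 = 7  → 7 < 43, loop
  ADD #8: R0 = 7 + 1 = 8  → 8 < 43, loop
  ADD #9: R0 = 8 + 1 = 9  → 9 < 43, loop
  ADD #10: R0 = 9 + 1 = 10  → 10 < 43, loop
  ADD #11: R0 = 10 + 1 = 11  → 11 < 43, loop
  ADD #12: R0 = 11 + 1 = 12  → 12 < 43, loop
  ADD #13: R0 = 12 + 1 = 13  → 13 < 43, loop
  ADD #14: R0 = 13 + 1 = 14  → 14 < 43, loop
  ADD #15: R0 = 14 + 1 = 15  → 15 < 43, loop
  ADD #16: R0 = 15 + 1 = 16  → 16 < 43, loop
  ADD #17: R0 = 16 + 1 = 17  → 17 < 43, loop
  ADD #18: R0 = 17 + 1 = 18  → 18 < 43, loop
  ADD #19: R0 = 18 + 1 = 19  → 19 < 43, loop
  ADD #20: R0 = 19 + 1 = 20  → 20 < 43, loop
  ADD #21: R0 = 20 + 1 = 21  → 21 < 43, loop
  ADD #22: R0 = 21 + 1 = 22  → 22 < 43, loop
  ADD #23: R0 = 22 + 1 = 23  → 23 < 43, loop
  ADD #24: R0 = 23 + 1 = 24  → 24 < 43, loop
  ADD #25: R0 = 24 + 1 = 25  → 25 < 43, loop
  ADD #26: R0 = 25 + 1 = 26  → 26 < 43, loop
  ADD #27: R0 = 26 + 1 = 27  → 27 < 43, loop
  ADD #28: R0 = 27 + 1 = 28  → 28 < 43, loop
  ADD #29: R0 = 28 + 1 = 29  → 29 < 43, loop
  ADD #30: R0 = 29 + 1 = 30  → 30 < 43, loop
  ADD #31: R0 = 30 + 1 = 31  → 31 < 43, loop
  ADD #32: R0 = 31 + 1 = 32  → 32 < 43, loop
  ADD #33: R0 = 32 + 1 = 33  → 33 < 43, loop
  ADD #34: R0 = 33 + 1 = 34  → 34 < 43, loop
  ADD #35: R0 = 34 + 1 = 35  → 35 < 43, loop
  ADD #36: R0 = 35 + 1 = 36  → 36 < 43, loop
  ADD #37: R0 = 36 + 1 = 37  → 37 < 43, loop
  ADD #38: R0 = 37 + 1 = 38  → 38 < 43, loop
  ADD #39: R0 = 38 + 1 = 39  → 39 < 43, loop
  ADD #40: R0 = 39 + 1 = 40  → 40 < 43, loop
  ADD #41: R0 = 40 + 1 = 41  → 41 < 43, loop
  ADD #42: R0 = 41 + 1 = 42  → 42 < 43, loop
  ADD #43: R0 = 42 + 1 = 43  → 43 >= 43, exit
Total ADD instructions: 43

43


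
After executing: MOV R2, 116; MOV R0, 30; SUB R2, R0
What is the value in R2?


Register state trace:
  MOV R2, 116  → R2 = 116
  MOV R0, 30  → R0 = 30
  SUB R2, R0  → R2 = 116 - 30 = 86
Final: R2 = 86

86


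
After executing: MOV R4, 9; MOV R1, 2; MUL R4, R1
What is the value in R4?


Register state trace:
  MOV R4, 9  → R4 = 9
  MOV R1, 2  → R1 = 2
  MUL R4, R1  → R4 = 9 * 2 = 18
Final: R4 = 18

18


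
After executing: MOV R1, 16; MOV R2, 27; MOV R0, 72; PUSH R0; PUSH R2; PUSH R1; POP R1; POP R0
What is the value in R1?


Stack trace (top is rightmost):
  MOV R1, 16  → R1 = 16
  MOV R2, 27  → R2 = 27
  MOV R0, 72  → R0 = 72
  PUSH R0  → stack: [72]
  PUSH R2  → stack: [72, 27]
  PUSH R1  → stack: [72, 27, 16]
  POP R1  → R1 = 16, stack: [72, 27]
  POP R0  → R0 = 27, stack: [72]
Final: R1 = 16

16
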